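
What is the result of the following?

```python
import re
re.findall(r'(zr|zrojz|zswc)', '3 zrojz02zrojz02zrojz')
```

Alternation tries branches left to right and keeps the first one that lets the overall match succeed at that position.
Walking the string: at [2:4] match 'zr', group 1 = 'zr'; at [9:11] match 'zr', group 1 = 'zr'; at [16:18] match 'zr', group 1 = 'zr'.
Because there's exactly one group, `findall` drops the full match and keeps group 1 from each hit.

['zr', 'zr', 'zr']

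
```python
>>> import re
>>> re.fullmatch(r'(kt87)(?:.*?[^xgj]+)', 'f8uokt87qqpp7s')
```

None

The pattern matches the literal 'kt8', then a literal '7' (captured); then zero or more of any character (lazy), then one or more of any character except [xgj] (non-capturing group).
`fullmatch` succeeds only if the pattern covers the string from start to end.
Here the string isn't matched end-to-end, so the call returns None.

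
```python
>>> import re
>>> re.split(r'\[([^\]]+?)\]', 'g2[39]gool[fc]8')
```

Matches to split on: at [2:6] → '[39]'; at [10:14] → '[fc]'.
The group in the pattern means `split` returns the separators' captures alongside the pieces.

['g2', '39', 'gool', 'fc', '8']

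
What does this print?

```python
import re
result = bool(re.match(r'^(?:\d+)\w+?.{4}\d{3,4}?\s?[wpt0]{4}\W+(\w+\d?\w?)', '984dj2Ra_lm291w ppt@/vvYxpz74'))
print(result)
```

False

This matches anchored at the start of the string; then one or more of a digit (non-capturing group); then one or more of a word character (lazy); then exactly 4 of any character; then 3 to 4 of a digit (lazy), then optionally whitespace, then exactly 4 of one of [wpt0]; then one or more of a non-word character; then one or more of a word character, then optionally a digit, then optionally a word character (captured).
`re.match` won't scan ahead — the pattern has to work from the very first character.
Here position 0 doesn't satisfy it, so the call returns None, and `bool(None)` is False.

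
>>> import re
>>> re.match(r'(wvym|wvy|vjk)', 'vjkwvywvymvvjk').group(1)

The match spans [0:3] → 'vjk'.
Captured: group 1 = 'vjk'.

'vjk'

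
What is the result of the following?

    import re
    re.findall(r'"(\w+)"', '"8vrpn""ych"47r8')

Scanning left to right: at [0:7] match '"8vrpn"', group 1 = '8vrpn'; at [7:12] match '"ych"', group 1 = 'ych'.
`findall` collects group 1 from each match (2 total).

['8vrpn', 'ych']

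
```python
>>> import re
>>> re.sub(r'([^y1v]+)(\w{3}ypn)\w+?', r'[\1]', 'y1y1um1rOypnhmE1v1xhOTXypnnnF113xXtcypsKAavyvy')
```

'y1y1[um]mE1v1[xh]nF113xXtcypsKAavyvy'

Because the quantifier is non-greedy, it stops expanding at the earliest point where the rest of the pattern can succeed.
`\1` in the replacement pulls in group 1's text for each match.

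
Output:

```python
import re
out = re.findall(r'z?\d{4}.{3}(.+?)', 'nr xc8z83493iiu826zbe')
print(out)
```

With a single group, `findall` returns only what that group captured — 1 item.

['u']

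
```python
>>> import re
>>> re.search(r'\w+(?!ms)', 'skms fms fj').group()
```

'skms'

Because the assertion is negative and zero-width, positions next to the forbidden text are skipped.
The match spans [0:4] → 'skms'.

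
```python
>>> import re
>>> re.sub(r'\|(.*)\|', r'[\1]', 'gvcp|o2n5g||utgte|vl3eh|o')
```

'gvcp[o2n5g||utgte|vl3eh]o'

`\1` in the replacement pulls in group 1's text for each match.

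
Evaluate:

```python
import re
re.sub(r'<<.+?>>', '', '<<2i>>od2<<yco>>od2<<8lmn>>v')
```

'od2od2v'

Because the quantifier is non-greedy, it stops expanding at the earliest point where the rest of the pattern can succeed.
Every occurrence is swapped for ''.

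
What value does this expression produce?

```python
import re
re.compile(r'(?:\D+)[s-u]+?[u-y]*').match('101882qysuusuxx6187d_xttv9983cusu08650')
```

None

This matches one or more of a non-digit (non-capturing group); then one or more of a character in [s-u] (lazy), then zero or more of a character in [u-y].
`re.match` won't scan ahead — the pattern has to work from the very first character.
Here the pattern fails at index 0, so the call returns None.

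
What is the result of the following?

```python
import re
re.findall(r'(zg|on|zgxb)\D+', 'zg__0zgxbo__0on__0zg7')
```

['zg', 'zg', 'on']

Alternation isn't longest-match — the leftmost alternative that fits at this position is chosen.
Walking the string: at [0:4] match 'zg__', group 1 = 'zg'; at [5:12] match 'zgxbo__', group 1 = 'zg'; at [13:17] match 'on__', group 1 = 'on'.
With a single group, `findall` returns only what that group captured — 3 items.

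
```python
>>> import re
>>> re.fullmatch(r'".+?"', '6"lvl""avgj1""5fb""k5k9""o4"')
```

For `fullmatch`, every character of the input must be accounted for by the pattern.
Here the string isn't matched end-to-end, so the call returns None.

None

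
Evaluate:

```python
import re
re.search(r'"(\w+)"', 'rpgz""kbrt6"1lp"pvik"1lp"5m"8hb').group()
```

`search` walks the string left to right and returns the first match it finds.
The match spans [5:12] → '"kbrt6"'.
Captured: group 1 = 'kbrt6'.

'"kbrt6"'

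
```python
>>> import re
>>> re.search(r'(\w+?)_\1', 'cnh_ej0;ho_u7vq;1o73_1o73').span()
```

`\1` has to match the exact text group 1 already captured.
`re.search` scans for the first position where the pattern succeeds.
The match spans [16:25] → '1o73_1o73'.
Captured: group 1 = '1o73'.

(16, 25)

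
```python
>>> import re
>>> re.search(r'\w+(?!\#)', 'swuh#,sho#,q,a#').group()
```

'swu'

Because the assertion is negative and zero-width, positions next to the forbidden text are skipped.
The match spans [0:3] → 'swu'.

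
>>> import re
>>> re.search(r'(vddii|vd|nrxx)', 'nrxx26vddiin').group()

'nrxx'

The match spans [0:4] → 'nrxx'.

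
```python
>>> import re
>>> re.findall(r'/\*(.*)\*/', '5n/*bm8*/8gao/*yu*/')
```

['bm8*/8gao/*yu']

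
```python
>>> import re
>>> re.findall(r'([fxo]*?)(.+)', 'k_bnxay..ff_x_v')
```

The pattern matches zero or more of one of [fxo] (lazy) (captured); then one or more of any character (captured).
Scanning left to right: at [0:15] match 'k_bnxay..ff_x_v', groups = ('', 'k_bnxay..ff_x_v').
Multiple groups make `findall` return tuples — one 2-tuple for the one match.

[('', 'k_bnxay..ff_x_v')]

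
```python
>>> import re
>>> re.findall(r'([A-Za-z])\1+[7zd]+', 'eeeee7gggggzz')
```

After group 1 captures some text, `\1` only succeeds where that same text appears again.
Matches: at [0:6] match 'eeeee7', group 1 = 'e'; at [6:13] match 'gggggzz', group 1 = 'g'.
Because there's exactly one group, `findall` drops the full match and keeps group 1 from each hit.

['e', 'g']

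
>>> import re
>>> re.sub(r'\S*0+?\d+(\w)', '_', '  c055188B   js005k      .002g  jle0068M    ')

'  _   _      _  _    '

Pattern: zero or more of a non-whitespace character, then one or more of the literal '0' (lazy); then one or more of a digit; then a word character (captured).
Matches: at [2:10] → 'c055188B'; at [13:19] → 'js005k'; at [25:30] → '.002g'; at [32:40] → 'jle0068M'.
Each match is replaced by '_'.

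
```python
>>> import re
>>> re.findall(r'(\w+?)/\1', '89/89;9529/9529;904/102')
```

`\1` is not a pattern — it's the concrete string captured by group 1, re-applied verbatim.
Matches: at [0:5] match '89/89', group 1 = '89'; at [6:15] match '9529/9529', group 1 = '9529'.
One capturing group, so `findall` returns just the captured substring from each match — 2 in all.

['89', '9529']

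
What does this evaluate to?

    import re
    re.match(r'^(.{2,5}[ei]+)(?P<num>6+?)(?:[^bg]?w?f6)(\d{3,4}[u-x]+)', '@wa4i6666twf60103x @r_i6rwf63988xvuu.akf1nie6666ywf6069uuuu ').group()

'@wa4i6666twf60103x'

This matches anchored at the start of the string; then 2 to 5 of any character, then one or more of one of [ei] (captured); then one or more of a literal '6' (lazy) (captured as 'num'); then optionally any character except [bg], then optionally a literal 'w', then the literal 'f6' (non-capturing group); then 3 to 4 of a digit, then one or more of a character in [u-x] (captured).
`match` is anchored at position 0; if the pattern doesn't fit there, it returns None.
The match spans [0:18] → '@wa4i6666twf60103x'.
Captured: group 1 = '@wa4i', group 2 = '6666', group 3 = '0103x'.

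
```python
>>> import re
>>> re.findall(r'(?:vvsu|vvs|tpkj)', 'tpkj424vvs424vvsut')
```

Alternation isn't longest-match — the leftmost alternative that fits at this position is chosen.
Walking the string: at [0:4] → 'tpkj'; at [7:10] → 'vvs'; at [13:17] → 'vvsu'.
`findall` yields the raw match text (3 of them) because the pattern has no groups.

['tpkj', 'vvs', 'vvsu']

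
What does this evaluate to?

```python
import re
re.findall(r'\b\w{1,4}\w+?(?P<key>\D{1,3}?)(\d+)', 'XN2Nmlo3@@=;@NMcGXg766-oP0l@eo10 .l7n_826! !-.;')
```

Pattern: a word boundary (`\b`, zero-width); then 1 to 4 of a word character, then one or more of a word character (lazy); then 1 to 3 of a non-digit (lazy) (captured as 'key'); then one or more of a digit (captured).
The `?` after the quantifier makes it lazy — it takes as little as possible before letting the rest of the pattern try.
Matches: at [0:8] match 'XN2Nmlo3', groups = ('lo', '3'); at [13:22] match 'NMcGXg766', groups = ('g', '766'); at [23:32] match 'oP0l@eo10', groups = ('@eo', '10'); at [34:41] match 'l7n_826', groups = ('_', '826').
With 2 capturing groups, `findall` returns a 2-tuple per match.

[('lo', '3'), ('g', '766'), ('@eo', '10'), ('_', '826')]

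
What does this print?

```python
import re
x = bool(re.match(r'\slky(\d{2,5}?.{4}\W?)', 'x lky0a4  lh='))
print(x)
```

False

The pattern matches whitespace, then the literal 'lky'; then 2 to 5 of a digit (lazy), then exactly 4 of any character, then optionally a non-word character (captured).
`match` is anchored at position 0; if the pattern doesn't fit there, it returns None.
Here the string doesn't start with a match, so the call returns None, and `bool(None)` is False.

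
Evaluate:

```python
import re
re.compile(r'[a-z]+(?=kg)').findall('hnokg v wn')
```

The lookaround is zero-width — it requires the adjacent text to match without consuming it, so the asserted text isn't part of the match.
Matches: at [0:3] → 'hno'.
Since nothing is captured, `findall` lists the 1 matched substring directly.

['hno']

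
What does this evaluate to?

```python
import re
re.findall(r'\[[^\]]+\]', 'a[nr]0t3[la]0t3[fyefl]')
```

Walking the string: at [1:5] → '[nr]'; at [8:12] → '[la]'; at [15:22] → '[fyefl]'.
With no groups in the pattern, `findall` gives back each whole match — 3 here.

['[nr]', '[la]', '[fyefl]']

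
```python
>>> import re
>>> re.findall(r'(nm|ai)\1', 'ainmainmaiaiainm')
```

`\1` has to match the exact text group 1 already captured.
Walking the string: at [8:12] match 'aiai', group 1 = 'ai'.
With a single group, `findall` returns only what that group captured — 1 item.

['ai']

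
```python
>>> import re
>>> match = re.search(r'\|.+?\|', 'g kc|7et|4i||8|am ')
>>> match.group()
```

'|7et|'

Because the quantifier is non-greedy, it stops expanding at the earliest point where the rest of the pattern can succeed.
Unlike `match`, `search` isn't anchored — it looks for the pattern anywhere in the string.
The match spans [4:9] → '|7et|'.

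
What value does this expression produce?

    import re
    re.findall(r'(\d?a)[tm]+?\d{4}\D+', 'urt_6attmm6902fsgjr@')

['6a']

The pattern matches optionally a digit, then the literal 'a' (captured); then one or more of one of [tm] (lazy); then exactly 4 of a digit, then one or more of a non-digit.
`findall` collects group 1 from the one match (1 total).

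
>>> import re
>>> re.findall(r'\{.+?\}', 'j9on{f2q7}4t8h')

['{f2q7}']

Scanning left to right: at [4:10] → '{f2q7}'.
No capturing groups, so `findall` returns the 1 full match string.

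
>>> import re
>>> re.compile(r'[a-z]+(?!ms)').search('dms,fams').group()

'dms'

Because the assertion is negative and zero-width, positions next to the forbidden text are skipped.
`re.search` scans for the first position where the pattern succeeds.
The match spans [0:3] → 'dms'.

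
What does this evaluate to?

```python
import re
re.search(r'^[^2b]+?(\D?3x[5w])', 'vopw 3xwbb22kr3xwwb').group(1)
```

This matches anchored at the start of the string; then one or more of any character except [2b] (lazy); then optionally a non-digit, then the literal '3x', then one of [5w] (captured).
A non-greedy quantifier consumes as few characters as it can — just enough that the remainder of the pattern still matches from where it stops; whatever follows it matches normally.
Unlike `match`, `search` isn't anchored — it looks for the pattern anywhere in the string.
The match spans [0:8] → 'vopw 3xw'.
Captured: group 1 = ' 3xw'.

' 3xw'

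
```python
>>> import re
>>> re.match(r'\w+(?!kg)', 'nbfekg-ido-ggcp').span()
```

(0, 6)

Because the assertion is negative and zero-width, positions next to the forbidden text are skipped.
With `match`, the pattern is implicitly anchored at the beginning.
The match spans [0:6] → 'nbfekg'.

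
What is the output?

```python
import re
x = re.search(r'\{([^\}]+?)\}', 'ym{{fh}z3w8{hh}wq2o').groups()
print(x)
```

('{fh',)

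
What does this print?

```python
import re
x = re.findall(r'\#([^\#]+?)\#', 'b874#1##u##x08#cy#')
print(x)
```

Matches: at [4:7] match '#1#', group 1 = '1'; at [7:10] match '#u#', group 1 = 'u'; at [10:15] match '#x08#', group 1 = 'x08'.
One capturing group, so `findall` returns just the captured substring from each match — 3 in all.

['1', 'u', 'x08']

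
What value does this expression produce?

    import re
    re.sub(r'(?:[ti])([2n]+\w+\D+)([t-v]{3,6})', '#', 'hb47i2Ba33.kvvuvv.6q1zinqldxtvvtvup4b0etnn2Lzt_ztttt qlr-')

'hb47#.6q1z# qlr-'

This matches one of [ti] (non-capturing group); then one or more of one of [2n], then one or more of a word character, then one or more of a non-digit (captured); then 3 to 6 of a character in [t-v] (captured).
Matches: at [4:17] → 'i2Ba33.kvvuvv'; at [22:52] → 'inqldxtvvtvup4b0etnn2Lzt_ztttt'.
Each match is replaced by '#'.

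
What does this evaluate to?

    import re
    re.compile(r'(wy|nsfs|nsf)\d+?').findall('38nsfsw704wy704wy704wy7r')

['wy', 'wy', 'wy']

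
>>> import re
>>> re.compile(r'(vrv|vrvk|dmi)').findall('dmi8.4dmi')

With a single group, `findall` returns only what that group captured — 2 items.

['dmi', 'dmi']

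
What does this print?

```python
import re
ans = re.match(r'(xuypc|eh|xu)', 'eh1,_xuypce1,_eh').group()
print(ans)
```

`re.match` only tries the pattern at the start of the string.
The match spans [0:2] → 'eh'.
Captured: group 1 = 'eh'.

eh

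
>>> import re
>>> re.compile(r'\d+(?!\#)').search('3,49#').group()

'3'

The negative lookaround is zero-width — it rules out positions where the adjacent text would match, without consuming anything.
The match spans [0:1] → '3'.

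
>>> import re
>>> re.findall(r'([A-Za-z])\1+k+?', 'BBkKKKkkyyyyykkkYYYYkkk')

['B', 'K', 'y', 'Y']

The backreference `\1` re-matches whatever the first group consumed, character for character.
Scanning left to right: at [0:3] match 'BBk', group 1 = 'B'; at [3:7] match 'KKKk', group 1 = 'K'; at [8:14] match 'yyyyyk', group 1 = 'y'; at [16:21] match 'YYYYk', group 1 = 'Y'.
One capturing group, so `findall` returns just the captured substring from each match — 4 in all.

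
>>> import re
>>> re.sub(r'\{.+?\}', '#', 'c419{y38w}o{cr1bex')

'c419#o{cr1bex'

`sub` substitutes '#' at each match site.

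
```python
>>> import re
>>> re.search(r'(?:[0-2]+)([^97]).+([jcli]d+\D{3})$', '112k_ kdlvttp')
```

Here no position works, so the call returns None.

None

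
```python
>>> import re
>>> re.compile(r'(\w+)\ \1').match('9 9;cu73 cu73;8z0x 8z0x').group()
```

`\1` has to match the exact text group 1 already captured.
With `match`, the pattern is implicitly anchored at the beginning.
The match spans [0:3] → '9 9'.
Captured: group 1 = '9'.

'9 9'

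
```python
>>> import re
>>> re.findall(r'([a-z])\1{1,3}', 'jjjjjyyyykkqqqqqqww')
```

['j', 'y', 'k', 'q', 'q', 'w']

`\1` has to match the exact text group 1 already captured.
Matches: at [0:4] match 'jjjj', group 1 = 'j'; at [5:9] match 'yyyy', group 1 = 'y'; at [9:11] match 'kk', group 1 = 'k'; at [11:15] match 'qqqq', group 1 = 'q'; at [15:17] match 'qq', group 1 = 'q'; ….
Because there's exactly one group, `findall` drops the full match and keeps group 1 from each hit.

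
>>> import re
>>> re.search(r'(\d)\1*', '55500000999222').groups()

('5',)

`\1` has to match the exact text group 1 already captured.
Unlike `match`, `search` isn't anchored — it looks for the pattern anywhere in the string.
The match spans [0:3] → '555'.
Captured: group 1 = '5'.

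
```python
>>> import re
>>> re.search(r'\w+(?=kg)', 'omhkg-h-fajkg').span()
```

(0, 3)

Lookahead/lookbehind check context without consuming it, so the matched span excludes the asserted characters.
The match spans [0:3] → 'omh'.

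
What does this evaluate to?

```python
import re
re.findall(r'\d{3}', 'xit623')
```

['623']

This matches exactly 3 of a digit.
Walking the string: at [3:6] → '623'.
With no groups in the pattern, `findall` gives back each whole match — 1 here.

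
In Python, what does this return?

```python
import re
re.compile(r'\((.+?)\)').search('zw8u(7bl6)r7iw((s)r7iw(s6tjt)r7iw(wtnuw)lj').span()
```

A non-greedy quantifier consumes as few characters as it can — just enough that the remainder of the pattern still matches from where it stops; whatever follows it matches normally.
`search` walks the string left to right and returns the first match it finds.
The match spans [4:10] → '(7bl6)'.
Captured: group 1 = '7bl6'.

(4, 10)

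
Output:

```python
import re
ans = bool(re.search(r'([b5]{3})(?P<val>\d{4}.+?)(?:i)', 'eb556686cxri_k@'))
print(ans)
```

True

This matches exactly 3 of one of [b5] (captured); then exactly 4 of a digit, then one or more of any character (lazy) (captured as 'val'); then a literal 'i' (non-capturing group).
The match spans [1:12] → 'b556686cxri'.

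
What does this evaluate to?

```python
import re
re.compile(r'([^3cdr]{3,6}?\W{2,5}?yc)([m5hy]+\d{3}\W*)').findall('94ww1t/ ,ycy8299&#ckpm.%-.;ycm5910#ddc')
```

[('94ww1t/ ,yc', 'y829'), ('kpm.%-.;yc', 'm5910#')]

With 2 capturing groups, `findall` returns a 2-tuple per match.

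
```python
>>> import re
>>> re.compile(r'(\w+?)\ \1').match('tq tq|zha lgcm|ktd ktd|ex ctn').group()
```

'tq tq'

`match` is anchored at position 0; if the pattern doesn't fit there, it returns None.
The match spans [0:5] → 'tq tq'.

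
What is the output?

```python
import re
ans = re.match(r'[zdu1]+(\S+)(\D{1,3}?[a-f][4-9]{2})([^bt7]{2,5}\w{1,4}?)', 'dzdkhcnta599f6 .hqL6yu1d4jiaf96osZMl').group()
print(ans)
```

dzdkhcnta599f6 .h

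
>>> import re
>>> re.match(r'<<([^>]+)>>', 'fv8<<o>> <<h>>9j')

`re.match` won't scan ahead — the pattern has to work from the very first character.
Here the string doesn't start with a match, so the call returns None.

None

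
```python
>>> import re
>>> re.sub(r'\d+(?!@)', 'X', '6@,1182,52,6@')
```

The negative lookaround is zero-width — it rules out positions where the adjacent text would match, without consuming anything.
Every occurrence is swapped for 'X'.

'6@,X,X,6@'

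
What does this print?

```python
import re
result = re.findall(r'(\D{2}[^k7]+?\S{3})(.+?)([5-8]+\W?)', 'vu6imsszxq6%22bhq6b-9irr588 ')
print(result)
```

[('vu6ims', 'szxq', '6%'), ('bhq6b-', '9irr', '588 ')]

The pattern matches exactly 2 of a non-digit, then one or more of any character except [k7] (lazy), then exactly 3 of a non-whitespace character (captured); then one or more of any character (lazy) (captured); then one or more of a character in [5-8], then optionally a non-word character (captured).
Because the quantifier is non-greedy, it stops expanding at the earliest point where the rest of the pattern can succeed.
Scanning left to right: at [0:12] match 'vu6imsszxq6%', groups = ('vu6ims', 'szxq', '6%'); at [14:28] match 'bhq6b-9irr588 ', groups = ('bhq6b-', '9irr', '588 ').
With 3 capturing groups, `findall` returns a 3-tuple per match.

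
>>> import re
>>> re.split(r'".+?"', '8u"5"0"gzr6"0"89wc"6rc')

['8u', '0', '0', '6rc']

A non-greedy quantifier consumes as few characters as it can — just enough that the remainder of the pattern still matches from where it stops; whatever follows it matches normally.
Splitting on the pattern gives 4 pieces.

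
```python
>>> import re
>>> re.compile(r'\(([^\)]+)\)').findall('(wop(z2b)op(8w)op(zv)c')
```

Matches: at [0:9] match '(wop(z2b)', group 1 = 'wop(z2b'; at [11:15] match '(8w)', group 1 = '8w'; at [17:21] match '(zv)', group 1 = 'zv'.
With a single group, `findall` returns only what that group captured — 3 items.

['wop(z2b', '8w', 'zv']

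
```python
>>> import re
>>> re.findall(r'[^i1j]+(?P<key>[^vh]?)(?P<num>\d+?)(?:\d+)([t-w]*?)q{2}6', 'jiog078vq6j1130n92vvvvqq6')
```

[('', '9', 'vvvv')]

Pattern: one or more of any character except [i1j]; then optionally any character except [vh] (captured as 'key'); then one or more of a digit (lazy) (captured as 'num'); then one or more of a digit (non-capturing group); then zero or more of a character in [t-w] (lazy) (captured); then exactly 2 of the literal 'q', then a literal '6'.
Walking the string: at [13:25] match '30n92vvvvqq6', groups = ('', '9', 'vvvv').
With 3 capturing groups, `findall` returns a 3-tuple per match.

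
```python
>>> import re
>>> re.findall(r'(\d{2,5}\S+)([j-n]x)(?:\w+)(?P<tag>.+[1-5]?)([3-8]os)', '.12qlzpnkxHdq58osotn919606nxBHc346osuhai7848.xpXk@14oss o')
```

[('12qlzpnkxHdq58osotn919606', 'nx', '.xpXk@1', '4os')]

Pattern: 2 to 5 of a digit, then one or more of a non-whitespace character (captured); then a character in [j-n], then a literal 'x' (captured); then one or more of a word character (non-capturing group); then one or more of any character, then optionally a character in [1-5] (captured as 'tag'); then a character in [3-8], then the literal 'os' (captured).
Walking the string: at [1:54] match '12qlzpnkxHdq58osotn919606nxBHc346osuhai7848.xpXk@14os', groups = ('12qlzpnkxHdq58osotn919606', 'nx', '.xpXk@1', '4os').
Multiple groups make `findall` return tuples — one 4-tuple for the one match.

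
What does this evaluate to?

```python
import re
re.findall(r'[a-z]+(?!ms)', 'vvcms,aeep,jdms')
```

['vvcms', 'aeep', 'jdms']

The negative lookahead/lookbehind blocks any match where the forbidden context is present.
`findall` yields the raw match text (3 of them) because the pattern has no groups.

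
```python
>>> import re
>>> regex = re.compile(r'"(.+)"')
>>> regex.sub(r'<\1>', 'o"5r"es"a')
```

Matches: at [1:8] → '"5r"es"'.
`\1` in the replacement pulls in group 1's text for each match.

'o<5r"es>a'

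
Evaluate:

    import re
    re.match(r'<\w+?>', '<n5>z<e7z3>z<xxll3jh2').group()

`re.match` only tries the pattern at the start of the string.
The match spans [0:4] → '<n5>'.

'<n5>'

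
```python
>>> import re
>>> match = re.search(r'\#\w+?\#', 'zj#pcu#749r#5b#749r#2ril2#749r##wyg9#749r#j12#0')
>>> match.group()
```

'#pcu#'

The match spans [2:7] → '#pcu#'.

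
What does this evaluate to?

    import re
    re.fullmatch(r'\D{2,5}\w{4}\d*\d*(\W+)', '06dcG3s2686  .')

None

For `fullmatch`, every character of the input must be accounted for by the pattern.
Here the string isn't matched end-to-end, so the call returns None.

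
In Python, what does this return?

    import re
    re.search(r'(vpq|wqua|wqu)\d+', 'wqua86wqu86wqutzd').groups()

('wqua',)

The match spans [0:6] → 'wqua86'.
Captured: group 1 = 'wqua'.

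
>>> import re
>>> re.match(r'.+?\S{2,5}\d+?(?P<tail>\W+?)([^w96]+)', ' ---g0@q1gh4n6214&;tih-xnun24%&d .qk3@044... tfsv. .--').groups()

The pattern matches one or more of any character (lazy); then 2 to 5 of a non-whitespace character; then one or more of a digit (lazy); then one or more of a non-word character (lazy) (captured as 'tail'); then one or more of any character except [w96] (captured).
`match` is anchored at position 0; if the pattern doesn't fit there, it returns None.
The match spans [0:13] → ' ---g0@q1gh4n'.
Captured: group 1 = '@', group 2 = 'q1gh4n'.

('@', 'q1gh4n')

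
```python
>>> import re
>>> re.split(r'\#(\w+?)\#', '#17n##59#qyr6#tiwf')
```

`re.split` interleaves the captured-group text with the surrounding fragments.

['', '17n', '', '59', 'qyr6#tiwf']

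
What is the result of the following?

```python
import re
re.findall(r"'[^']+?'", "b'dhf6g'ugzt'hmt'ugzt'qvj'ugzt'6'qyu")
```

`findall` yields the raw match text (4 of them) because the pattern has no groups.

["'dhf6g'", "'hmt'", "'qvj'", "'6'"]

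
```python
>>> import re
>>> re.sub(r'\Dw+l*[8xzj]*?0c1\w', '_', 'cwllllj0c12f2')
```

'_f2'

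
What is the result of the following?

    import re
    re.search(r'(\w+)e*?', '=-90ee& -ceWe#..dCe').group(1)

'90ee'

The match spans [2:6] → '90ee'.
Captured: group 1 = '90ee'.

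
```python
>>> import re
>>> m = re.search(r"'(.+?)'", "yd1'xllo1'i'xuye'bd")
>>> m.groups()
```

The match spans [3:10] → "'xllo1'".
Captured: group 1 = 'xllo1'.

('xllo1',)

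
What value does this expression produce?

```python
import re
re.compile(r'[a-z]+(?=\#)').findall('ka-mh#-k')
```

['mh']

The `(?=…)`/`(?<=…)` assertion just peeks at neighbouring text; it doesn't advance the match position.
Scanning left to right: at [3:5] → 'mh'.
`findall` yields the raw match text (1 of them) because the pattern has no groups.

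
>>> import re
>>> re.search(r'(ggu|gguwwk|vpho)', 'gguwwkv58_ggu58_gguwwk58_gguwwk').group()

'ggu'

Branches in `(...|...)` are attempted left-to-right; the first branch that allows the whole pattern to succeed is taken.
`re.search` tries every starting position until one works.
The match spans [0:3] → 'ggu'.
Captured: group 1 = 'ggu'.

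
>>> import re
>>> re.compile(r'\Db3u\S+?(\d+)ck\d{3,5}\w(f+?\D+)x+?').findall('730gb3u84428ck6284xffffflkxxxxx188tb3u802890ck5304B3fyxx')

This matches a non-digit, then the literal 'b3u'; then one or more of a non-whitespace character (lazy); then one or more of a digit (captured); then the literal 'ck', then 3 to 5 of a digit, then a word character; then one or more of the literal 'f' (lazy), then one or more of a non-digit (captured); then one or more of a literal 'x' (lazy).
Lazy quantifiers expand one character at a time until the remainder of the pattern can match.
Matches: at [3:31] match 'gb3u84428ck6284xffffflkxxxxx', groups = ('4428', 'ffffflkxxxx').
With 2 capturing groups, `findall` returns a 2-tuple per match.

[('4428', 'ffffflkxxxx')]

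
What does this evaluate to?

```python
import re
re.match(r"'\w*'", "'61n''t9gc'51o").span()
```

(0, 5)

`match` is anchored at position 0; if the pattern doesn't fit there, it returns None.
The match spans [0:5] → "'61n'".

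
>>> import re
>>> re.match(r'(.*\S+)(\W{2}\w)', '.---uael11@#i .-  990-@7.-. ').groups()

The pattern matches zero or more of any character, then one or more of a non-whitespace character (captured); then exactly 2 of a non-word character, then a word character (captured).
With `match`, the pattern is implicitly anchored at the beginning.
The match spans [0:24] → '.---uael11@#i .-  990-@7'.
Captured: group 1 = '.---uael11@#i .-  990', group 2 = '-@7'.

('.---uael11@#i .-  990', '-@7')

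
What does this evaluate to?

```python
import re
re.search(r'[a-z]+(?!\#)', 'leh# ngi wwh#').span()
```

(0, 2)

A negative assertion filters positions out without eating any characters.
`re.search` scans for the first position where the pattern succeeds.
The match spans [0:2] → 'le'.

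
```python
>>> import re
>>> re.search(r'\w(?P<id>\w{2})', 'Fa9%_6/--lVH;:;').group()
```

This matches a word character; then exactly 2 of a word character (captured as 'id').
The match spans [0:3] → 'Fa9'.

'Fa9'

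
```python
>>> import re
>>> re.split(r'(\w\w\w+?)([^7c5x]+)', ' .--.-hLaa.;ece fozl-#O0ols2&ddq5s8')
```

Pattern: a word character, then a word character, then one or more of a word character (lazy) (captured); then one or more of any character except [7c5x] (captured).
A non-greedy quantifier consumes as few characters as it can — just enough that the remainder of the pattern still matches from where it stops; whatever follows it matches normally.
Matches to split on: at [6:13] → 'hLaa.;e'; at [16:32] → 'fozl-#O0ols2&ddq'.
`re.split` interleaves the captured-group text with the surrounding fragments.

[' .--.-', 'hLa', 'a.;e', 'ce ', 'foz', 'l-#O0ols2&ddq', '5s8']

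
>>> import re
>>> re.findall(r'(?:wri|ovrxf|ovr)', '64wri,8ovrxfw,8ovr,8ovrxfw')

Branches in `(...|...)` are attempted left-to-right; the first branch that allows the whole pattern to succeed is taken.
`findall` yields the raw match text (4 of them) because the pattern has no groups.

['wri', 'ovrxf', 'ovr', 'ovrxf']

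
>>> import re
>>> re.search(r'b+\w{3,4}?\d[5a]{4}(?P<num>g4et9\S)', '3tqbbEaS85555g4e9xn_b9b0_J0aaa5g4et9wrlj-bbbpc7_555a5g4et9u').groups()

The pattern matches one or more of a literal 'b'; then 3 to 4 of a word character (lazy), then a digit, then exactly 4 of one of [5a]; then the literal 'g4e', then the literal 't9', then a non-whitespace character (captured as 'num').
`re.search` scans for the first position where the pattern succeeds.
The match spans [22:37] → 'b0_J0aaa5g4et9w'.
Captured: group 1 = 'g4et9w'.

('g4et9w',)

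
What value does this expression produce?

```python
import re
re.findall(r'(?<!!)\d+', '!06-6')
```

A negative assertion filters positions out without eating any characters.
Since nothing is captured, `findall` lists the 2 matched substrings directly.

['6', '6']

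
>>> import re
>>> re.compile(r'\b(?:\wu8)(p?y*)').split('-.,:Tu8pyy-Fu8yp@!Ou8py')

This matches a word boundary (`\b`, zero-width); then a word character, then the literal 'u8' (non-capturing group); then optionally the literal 'p', then zero or more of the literal 'y' (captured).
Matches to split on: at [4:10] → 'Tu8pyy'; at [11:15] → 'Fu8y'; at [18:23] → 'Ou8py'.
The group in the pattern means `split` returns the separators' captures alongside the pieces.

['-.,:', 'pyy', '-', 'y', 'p@!', 'py', '']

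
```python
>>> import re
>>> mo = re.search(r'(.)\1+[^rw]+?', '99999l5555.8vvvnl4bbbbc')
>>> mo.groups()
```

`\1` is not a pattern — it's the concrete string captured by group 1, re-applied verbatim.
`search` walks the string left to right and returns the first match it finds.
The match spans [0:6] → '99999l'.
Captured: group 1 = '9'.

('9',)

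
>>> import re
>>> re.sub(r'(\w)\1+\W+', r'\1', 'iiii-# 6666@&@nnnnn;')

A backreference is literal: `\1` must see the identical characters the first group matched.
The replacement refers to a captured group, so each match is rewritten using its own captured text.

'i6n'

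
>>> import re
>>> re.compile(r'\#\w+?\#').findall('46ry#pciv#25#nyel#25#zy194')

['#pciv#', '#nyel#']

Matches: at [4:10] → '#pciv#'; at [12:18] → '#nyel#'.
Since nothing is captured, `findall` lists the 2 matched substrings directly.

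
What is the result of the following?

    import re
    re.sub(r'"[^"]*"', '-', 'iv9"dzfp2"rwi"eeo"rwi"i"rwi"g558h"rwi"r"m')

Matches: at [3:10] → '"dzfp2"'; at [13:18] → '"eeo"'; at [21:24] → '"i"'; at [27:34] → '"g558h"'; at [37:40] → '"r"'.
`sub` substitutes '-' at each match site.

'iv9-rwi-rwi-rwi-rwi-m'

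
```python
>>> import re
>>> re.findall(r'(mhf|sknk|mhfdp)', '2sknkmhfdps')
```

`|` is ordered: at each position the engine commits to the first alternative that works.
Walking the string: at [1:5] match 'sknk', group 1 = 'sknk'; at [5:8] match 'mhf', group 1 = 'mhf'.
Because there's exactly one group, `findall` drops the full match and keeps group 1 from each hit.

['sknk', 'mhf']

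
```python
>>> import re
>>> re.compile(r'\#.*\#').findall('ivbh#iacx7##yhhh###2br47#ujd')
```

['#iacx7##yhhh###2br47#']

Since nothing is captured, `findall` lists the 1 matched substring directly.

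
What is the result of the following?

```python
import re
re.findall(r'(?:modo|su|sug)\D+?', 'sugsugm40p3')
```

Alternation tries branches left to right and keeps the first one that lets the overall match succeed at that position.
Scanning left to right: at [0:3] → 'sug'; at [3:6] → 'sug'.
With no groups in the pattern, `findall` gives back each whole match — 2 here.

['sug', 'sug']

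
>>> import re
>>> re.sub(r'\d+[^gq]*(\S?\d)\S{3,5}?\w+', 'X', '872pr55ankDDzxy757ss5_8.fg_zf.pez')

Each match is replaced by 'X'.

'X.pez'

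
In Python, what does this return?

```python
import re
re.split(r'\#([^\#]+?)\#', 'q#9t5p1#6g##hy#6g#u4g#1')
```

['q', '9t5p1', '6g#', 'hy', '6g', 'u4g', '1']

Matches to split on: at [1:8] → '#9t5p1#'; at [11:15] → '#hy#'; at [17:22] → '#u4g#'.
With a capturing group present, the delimiter's captured portion is kept in the result list.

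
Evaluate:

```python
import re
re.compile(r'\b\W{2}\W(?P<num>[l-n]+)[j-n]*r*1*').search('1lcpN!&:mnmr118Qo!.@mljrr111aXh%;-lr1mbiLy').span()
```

(5, 14)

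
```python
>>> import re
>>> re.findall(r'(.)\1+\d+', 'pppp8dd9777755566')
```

['p', 'd']

After group 1 captures some text, `\1` only succeeds where that same text appears again.
Walking the string: at [0:5] match 'pppp8', group 1 = 'p'; at [5:17] match 'dd9777755566', group 1 = 'd'.
`findall` collects group 1 from each match (2 total).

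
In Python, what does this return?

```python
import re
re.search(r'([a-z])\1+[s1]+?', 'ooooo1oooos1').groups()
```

('o',)

The backreference `\1` re-matches whatever the first group consumed, character for character.
`re.search` scans for the first position where the pattern succeeds.
The match spans [0:6] → 'ooooo1'.
Captured: group 1 = 'o'.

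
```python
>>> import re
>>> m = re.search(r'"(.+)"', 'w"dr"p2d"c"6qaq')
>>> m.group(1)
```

'dr"p2d"c'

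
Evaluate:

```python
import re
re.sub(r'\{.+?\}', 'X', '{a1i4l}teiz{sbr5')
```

'Xteiz{sbr5'

Matches: at [0:7] → '{a1i4l}'.
`sub` substitutes 'X' at each match site.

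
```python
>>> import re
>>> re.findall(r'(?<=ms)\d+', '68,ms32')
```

Lookahead/lookbehind check context without consuming it, so the matched span excludes the asserted characters.
Scanning left to right: at [5:7] → '32'.
With no groups in the pattern, `findall` gives back each whole match — 1 here.

['32']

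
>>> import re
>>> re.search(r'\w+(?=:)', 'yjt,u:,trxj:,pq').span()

Because the assertion is zero-width, the text it checks is not consumed and won't appear in the result.
`re.search` tries every starting position until one works.
The match spans [4:5] → 'u'.

(4, 5)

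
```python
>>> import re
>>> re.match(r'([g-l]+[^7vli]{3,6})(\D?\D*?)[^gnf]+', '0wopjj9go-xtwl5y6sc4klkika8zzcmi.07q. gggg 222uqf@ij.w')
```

This matches one or more of a character in [g-l], then 3 to 6 of any character except [7vli] (captured); then optionally a non-digit, then zero or more of a non-digit (lazy) (captured); then one or more of any character except [gnf].
`match` is anchored at position 0; if the pattern doesn't fit there, it returns None.
Here position 0 doesn't satisfy it, so the call returns None.

None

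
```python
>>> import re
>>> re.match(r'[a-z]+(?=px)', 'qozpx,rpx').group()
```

'qoz'

`re.match` won't scan ahead — the pattern has to work from the very first character.
The match spans [0:3] → 'qoz'.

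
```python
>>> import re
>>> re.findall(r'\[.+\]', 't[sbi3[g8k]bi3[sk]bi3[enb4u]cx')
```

['[sbi3[g8k]bi3[sk]bi3[enb4u]']

Matches: at [1:28] → '[sbi3[g8k]bi3[sk]bi3[enb4u]'.
No capturing groups, so `findall` returns the 1 full match string.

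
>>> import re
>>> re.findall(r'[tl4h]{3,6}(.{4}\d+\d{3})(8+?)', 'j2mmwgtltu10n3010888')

This matches 3 to 6 of one of [tl4h]; then exactly 4 of any character, then one or more of a digit, then exactly 3 of a digit (captured); then one or more of a literal '8' (lazy) (captured).
Scanning left to right: at [6:20] match 'tltu10n3010888', groups = ('u10n301088', '8').
`findall` packs the 2 group values into a tuple for every match.

[('u10n301088', '8')]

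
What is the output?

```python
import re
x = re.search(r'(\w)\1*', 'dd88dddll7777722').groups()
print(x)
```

('d',)

The match spans [0:2] → 'dd'.
Captured: group 1 = 'd'.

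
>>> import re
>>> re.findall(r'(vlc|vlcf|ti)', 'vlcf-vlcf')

['vlc', 'vlc']

The regex engine tests alternatives in the order written; an earlier branch that matches wins even if a later one would match more.
With a single group, `findall` returns only what that group captured — 2 items.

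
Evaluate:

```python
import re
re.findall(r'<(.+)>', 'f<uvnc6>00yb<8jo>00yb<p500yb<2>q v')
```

Because there's exactly one group, `findall` drops the full match and keeps group 1 from the one hit.

['uvnc6>00yb<8jo>00yb<p500yb<2']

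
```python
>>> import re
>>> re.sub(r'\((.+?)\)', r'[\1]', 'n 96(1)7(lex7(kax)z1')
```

'n 96[1]7[lex7(kax]z1'

Matches: at [4:7] → '(1)'; at [8:18] → '(lex7(kax)'.
Each match is replaced using the text its own group 1 captured.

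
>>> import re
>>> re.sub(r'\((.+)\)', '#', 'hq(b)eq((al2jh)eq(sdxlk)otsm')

`sub` substitutes '#' at each match site.

'hq#otsm'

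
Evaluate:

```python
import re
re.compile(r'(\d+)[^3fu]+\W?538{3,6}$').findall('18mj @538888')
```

['18']

Because there's exactly one group, `findall` drops the full match and keeps group 1 from the one hit.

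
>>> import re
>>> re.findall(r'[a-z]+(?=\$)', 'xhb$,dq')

['xhb']

The lookaround is zero-width — it requires the adjacent text to match without consuming it, so the asserted text isn't part of the match.
No capturing groups, so `findall` returns the 1 full match string.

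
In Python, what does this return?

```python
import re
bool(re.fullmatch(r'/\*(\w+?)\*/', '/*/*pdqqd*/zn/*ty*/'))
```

False

`fullmatch` succeeds only if the pattern covers the string from start to end.
Here the string isn't matched end-to-end, so the call returns None, and `bool(None)` is False.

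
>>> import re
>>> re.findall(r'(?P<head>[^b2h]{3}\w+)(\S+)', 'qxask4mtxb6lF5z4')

This matches exactly 3 of any character except [b2h], then one or more of a word character (captured as 'head'); then one or more of a non-whitespace character (captured).
`findall` packs the 2 group values into a tuple for every match.

[('qxask4mtxb6lF5z', '4')]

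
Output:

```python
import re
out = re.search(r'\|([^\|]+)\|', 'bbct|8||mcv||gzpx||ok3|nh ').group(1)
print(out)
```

`search` walks the string left to right and returns the first match it finds.
The match spans [4:7] → '|8|'.
Captured: group 1 = '8'.

8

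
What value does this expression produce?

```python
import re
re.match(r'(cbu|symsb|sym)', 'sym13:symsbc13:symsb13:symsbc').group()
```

'sym'

`re.match` won't scan ahead — the pattern has to work from the very first character.
The match spans [0:3] → 'sym'.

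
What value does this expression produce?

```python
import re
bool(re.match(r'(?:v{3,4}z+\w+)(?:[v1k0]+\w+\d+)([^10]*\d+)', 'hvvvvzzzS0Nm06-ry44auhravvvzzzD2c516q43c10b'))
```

False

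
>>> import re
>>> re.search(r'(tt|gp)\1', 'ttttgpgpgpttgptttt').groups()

('tt',)

The match spans [0:4] → 'tttt'.
Captured: group 1 = 'tt'.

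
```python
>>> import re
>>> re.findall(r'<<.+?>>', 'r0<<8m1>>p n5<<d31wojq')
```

Matches: at [2:9] → '<<8m1>>'.
No capturing groups, so `findall` returns the 1 full match string.

['<<8m1>>']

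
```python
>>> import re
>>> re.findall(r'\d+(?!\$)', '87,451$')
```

`(?!…)`/`(?<!…)` only lets a position through if the neighbouring text does NOT match; no characters are consumed.
Matches: at [0:2] → '87'; at [3:5] → '45'.
`findall` yields the raw match text (2 of them) because the pattern has no groups.

['87', '45']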